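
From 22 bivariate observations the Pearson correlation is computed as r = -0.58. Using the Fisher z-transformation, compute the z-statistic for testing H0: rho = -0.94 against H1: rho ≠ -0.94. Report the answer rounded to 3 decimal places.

Fisher z: atanh(-0.58) = -0.662463, atanh(-0.94) = -1.738049
z = (z_r − z_0)·√(n−3) = (-0.662463 − (-1.738049))·√19 = 1.075586 · 4.358899 = 4.688

4.688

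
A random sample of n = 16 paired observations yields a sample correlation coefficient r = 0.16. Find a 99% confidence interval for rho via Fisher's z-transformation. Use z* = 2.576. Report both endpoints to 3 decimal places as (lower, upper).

Fisher z: z_r = atanh(r) = ½·ln((1+0.16)/(1−0.16)) = 0.161387
SE(z) = 1/√(n−3) = 1/√13 = 0.277350
99% ⇒ z* = 2.576; margin = 2.576·0.277350 = 0.714454
CI on z-scale: (-0.553067, 0.875841)
Back-transform: tanh(-0.553067) = -0.502815, tanh(0.875841) = 0.704330

(-0.503, 0.704)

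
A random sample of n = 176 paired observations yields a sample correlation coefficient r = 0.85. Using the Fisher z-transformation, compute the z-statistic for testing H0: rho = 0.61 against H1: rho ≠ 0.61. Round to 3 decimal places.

7.198

Fisher z: atanh(0.85) = 1.256153, atanh(0.61) = 0.708921
z = (z_r − z_0)·√(n−3) = (1.256153 − 0.708921)·√173 = 0.547232 · 13.152946 = 7.198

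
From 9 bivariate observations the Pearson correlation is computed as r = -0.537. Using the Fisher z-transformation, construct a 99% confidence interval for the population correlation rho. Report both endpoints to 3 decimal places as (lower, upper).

Fisher z: z_r = atanh(r) = ½·ln((1+(-0.537))/(1−(-0.537))) = -0.599930
SE(z) = 1/√(n−3) = 1/√6 = 0.408248
99% ⇒ z* = 2.576; margin = 2.576·0.408248 = 1.051647
CI on z-scale: (-1.651577, 0.451717)
Back-transform: tanh(-1.651577) = -0.929074, tanh(0.451717) = 0.423309

(-0.929, 0.423)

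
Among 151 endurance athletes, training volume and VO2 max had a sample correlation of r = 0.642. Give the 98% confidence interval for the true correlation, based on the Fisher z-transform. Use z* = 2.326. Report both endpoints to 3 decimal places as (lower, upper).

(0.516, 0.741)

z_r = atanh(0.642) = 0.761569;  SE = 1/√(n−3) = 1/√148 = 0.082199
z-limits: 0.761569 ± 2.326·0.082199 = 0.761569 ± 0.191195 = [0.570374, 0.952764]
ρ-limits: (tanh 0.570374, tanh 0.952764) = (0.516, 0.741)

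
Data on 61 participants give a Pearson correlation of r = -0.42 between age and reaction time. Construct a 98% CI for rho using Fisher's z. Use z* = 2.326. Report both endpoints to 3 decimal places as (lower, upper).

Fisher z: z_r = atanh(r) = ½·ln((1+(-0.42))/(1−(-0.42))) = -0.447692
SE(z) = 1/√(n−3) = 1/√58 = 0.131306
98% ⇒ z* = 2.326; margin = 2.326·0.131306 = 0.305418
CI on z-scale: (-0.753110, -0.142274)
Back-transform: tanh(-0.753110) = -0.637001, tanh(-0.142274) = -0.141322

(-0.637, -0.141)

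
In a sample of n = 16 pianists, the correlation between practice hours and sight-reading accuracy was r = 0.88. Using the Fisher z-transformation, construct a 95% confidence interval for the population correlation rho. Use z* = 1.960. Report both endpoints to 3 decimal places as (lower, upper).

(0.682, 0.958)

z_r = atanh(0.88) = 1.375768;  SE = 1/√(n−3) = 1/√13 = 0.277350
z-limits: 1.375768 ± 1.960·0.277350 = 1.375768 ± 0.543606 = [0.832162, 1.919374]
ρ-limits: (tanh 0.832162, tanh 1.919374) = (0.682, 0.958)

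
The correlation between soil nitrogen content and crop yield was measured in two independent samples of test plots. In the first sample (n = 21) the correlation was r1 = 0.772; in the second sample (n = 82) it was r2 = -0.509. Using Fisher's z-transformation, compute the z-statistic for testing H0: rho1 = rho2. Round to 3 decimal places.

z1 = atanh(0.772) = 1.025259,  z2 = atanh(-0.509) = -0.561379
SE = √(1/(n1−3) + 1/(n2−3)) = √(1/18 + 1/79) = √(0.0555556 + 0.0126582) = √0.0682138 = 0.261178
z = (z1 − z2)/SE = (1.025259 − (-0.561379)) / 0.261178 = 1.586638 / 0.261178 = 6.075

6.075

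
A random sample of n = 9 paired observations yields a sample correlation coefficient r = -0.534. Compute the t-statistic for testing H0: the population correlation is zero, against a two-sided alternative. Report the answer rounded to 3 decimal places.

-1.671

1 − r² = 1 − 0.285156 = 0.714844;  √(1−r²) = 0.845484
√(n−2) = √7 = 2.645751
t = r·√(n−2)/√(1−r²) = -0.534 · 2.645751 / 0.845484 = -1.671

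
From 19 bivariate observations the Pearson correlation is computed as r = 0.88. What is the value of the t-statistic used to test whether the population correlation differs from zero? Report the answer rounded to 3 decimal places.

7.639

1 − r² = 1 − 0.7744 = 0.2256;  √(1−r²) = 0.474974
√(n−2) = √17 = 4.123106
t = r·√(n−2)/√(1−r²) = 0.88 · 4.123106 / 0.474974 = 7.639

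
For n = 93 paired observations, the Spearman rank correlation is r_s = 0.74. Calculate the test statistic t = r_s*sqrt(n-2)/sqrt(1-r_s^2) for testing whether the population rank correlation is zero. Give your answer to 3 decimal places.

t = r_s·√(n−2) / √(1−r_s²) with r_s = 0.74, n = 93
  = 0.74·√91 / √(1 − 0.5476)
  = 0.74·9.539392 / 0.672607
  = 7.059150 / 0.672607 = 10.495

10.495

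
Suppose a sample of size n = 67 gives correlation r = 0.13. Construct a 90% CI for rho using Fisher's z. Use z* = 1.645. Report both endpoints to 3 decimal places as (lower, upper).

z_r = atanh(0.13) = 0.130740;  SE = 1/√(n−3) = 1/√64 = 0.125000
z-limits: 0.130740 ± 1.645·0.125000 = 0.130740 ± 0.205625 = [-0.074885, 0.336365]
ρ-limits: (tanh -0.074885, tanh 0.336365) = (-0.075, 0.324)

(-0.075, 0.324)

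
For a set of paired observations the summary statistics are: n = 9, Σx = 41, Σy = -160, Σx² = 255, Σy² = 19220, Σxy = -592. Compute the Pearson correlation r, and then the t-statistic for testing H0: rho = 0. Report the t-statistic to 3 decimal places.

S_xy = nΣxy − ΣxΣy = 9·(-592) − 41·(-160) = -5328 − (-6560) = 1232
S_xx = nΣx² − (Σx)² = 9·255 − 41² = 2295 − 1681 = 614
S_yy = nΣy² − (Σy)² = 9·19220 − (-160)² = 172980 − 25600 = 147380
r = S_xy / √(S_xx·S_yy) = 1232 / √(614·147380) = 1232 / √90491320 = 1232 / 9512.6926 = 0.1295
t = r·√(n−2)/√(1−r²) = 0.1295·√7 / √(1−0.016770) = 0.342625 / 0.991580 = 0.346

0.346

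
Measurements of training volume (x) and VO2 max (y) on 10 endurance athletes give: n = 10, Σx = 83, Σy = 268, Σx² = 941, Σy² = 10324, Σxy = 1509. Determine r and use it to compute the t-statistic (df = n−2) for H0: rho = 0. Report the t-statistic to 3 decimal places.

-3.823

S_xy = nΣxy − ΣxΣy = 10·1509 − 83·268 = 15090 − 22244 = -7154
S_xx = nΣx² − (Σx)² = 10·941 − 83² = 9410 − 6889 = 2521
S_yy = nΣy² − (Σy)² = 10·10324 − 268² = 103240 − 71824 = 31416
r = S_xy / √(S_xx·S_yy) = -7154 / √(2521·31416) = -7154 / √79199736 = -7154 / 8899.4234 = -0.8039
t = r·√(n−2)/√(1−r²) = -0.8039·√8 / √(1−0.646255) = -2.273773 / 0.594765 = -3.823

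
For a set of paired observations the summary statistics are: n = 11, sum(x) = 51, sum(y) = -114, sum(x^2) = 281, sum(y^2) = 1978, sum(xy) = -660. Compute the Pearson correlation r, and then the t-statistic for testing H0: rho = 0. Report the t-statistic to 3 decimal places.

S_xy = nΣxy − ΣxΣy = 11·(-660) − 51·(-114) = -7260 − (-5814) = -1446
S_xx = nΣx² − (Σx)² = 11·281 − 51² = 3091 − 2601 = 490
S_yy = nΣy² − (Σy)² = 11·1978 − (-114)² = 21758 − 12996 = 8762
r = S_xy / √(S_xx·S_yy) = -1446 / √(490·8762) = -1446 / √4293380 = -1446 / 2072.0473 = -0.6979
t = r·√(n−2)/√(1−r²) = -0.6979·√9 / √(1−0.487064) = -2.093700 / 0.716196 = -2.923

-2.923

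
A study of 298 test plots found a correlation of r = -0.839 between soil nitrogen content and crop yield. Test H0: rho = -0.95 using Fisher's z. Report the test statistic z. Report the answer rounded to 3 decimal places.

10.546

Fisher z: atanh(-0.839) = -1.217786, atanh(-0.95) = -1.831781
z = (z_r − z_0)·√(n−3) = (-1.217786 − (-1.831781))·√295 = 0.613995 · 17.175564 = 10.546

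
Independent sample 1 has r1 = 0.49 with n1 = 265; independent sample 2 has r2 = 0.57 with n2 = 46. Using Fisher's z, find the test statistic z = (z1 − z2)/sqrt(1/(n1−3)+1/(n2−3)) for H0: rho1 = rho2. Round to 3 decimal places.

Fisher z-transforms: z1 = atanh(0.49) = 0.536060, z2 = atanh(0.57) = 0.647523; difference d = -0.111463
Var(d) = 1/262 + 1/43 = 0.0038168 + 0.0232558 = 0.0270726
z = d/√Var(d) = -0.111463 / √0.0270726 = -0.111463 / 0.164538 = -0.677

-0.677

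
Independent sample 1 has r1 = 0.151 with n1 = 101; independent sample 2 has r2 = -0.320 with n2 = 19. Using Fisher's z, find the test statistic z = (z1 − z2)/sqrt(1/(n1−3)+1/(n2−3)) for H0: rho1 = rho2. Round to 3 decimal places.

1.794

z1 = atanh(0.151) = 0.152164,  z2 = atanh(-0.320) = -0.331647
SE = √(1/(n1−3) + 1/(n2−3)) = √(1/98 + 1/16) = √(0.0102041 + 0.0625000) = √0.0727041 = 0.269637
z = (z1 − z2)/SE = (0.152164 − (-0.331647)) / 0.269637 = 0.483811 / 0.269637 = 1.794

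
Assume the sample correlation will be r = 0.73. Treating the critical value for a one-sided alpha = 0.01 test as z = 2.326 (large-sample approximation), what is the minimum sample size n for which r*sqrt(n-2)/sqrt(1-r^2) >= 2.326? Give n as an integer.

7

r√(n−2)/√(1−r²) ≥ 2.326  ⇔  n−2 ≥ (2.326)²·(1−r²)/r²
(1−r²)/r² = (1−0.5329)/0.5329 = 0.8765
n ≥ 2 + 5.410276·0.8765 = 2 + 4.7421 = 6.7421
⌈6.7421⌉ = 7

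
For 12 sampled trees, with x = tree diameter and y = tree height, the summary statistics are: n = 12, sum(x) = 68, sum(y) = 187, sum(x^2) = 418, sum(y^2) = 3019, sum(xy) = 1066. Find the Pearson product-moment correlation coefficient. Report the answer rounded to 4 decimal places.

0.1082

S_xy = nΣxy − ΣxΣy = 12·1066 − 68·187 = 12792 − 12716 = 76
S_xx = nΣx² − (Σx)² = 12·418 − 68² = 5016 − 4624 = 392
S_yy = nΣy² − (Σy)² = 12·3019 − 187² = 36228 − 34969 = 1259
r = S_xy / √(S_xx·S_yy) = 76 / √(392·1259) = 76 / √493528 = 76 / 702.5155 = 0.1082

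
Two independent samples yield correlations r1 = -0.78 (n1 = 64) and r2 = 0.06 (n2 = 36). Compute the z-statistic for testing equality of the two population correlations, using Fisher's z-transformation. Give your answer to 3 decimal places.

-5.116

Fisher z-transforms: z1 = atanh(-0.78) = -1.045371, z2 = atanh(0.06) = 0.060072; difference d = -1.105443
Var(d) = 1/61 + 1/33 = 0.0163934 + 0.0303030 = 0.0466964
z = d/√Var(d) = -1.105443 / √0.0466964 = -1.105443 / 0.216093 = -5.116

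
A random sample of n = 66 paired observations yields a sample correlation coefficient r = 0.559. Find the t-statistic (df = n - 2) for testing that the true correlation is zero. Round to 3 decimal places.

5.393

1 − r² = 1 − 0.312481 = 0.687519;  √(1−r²) = 0.829168
√(n−2) = √64 = 8.000000
t = r·√(n−2)/√(1−r²) = 0.559 · 8.000000 / 0.829168 = 5.393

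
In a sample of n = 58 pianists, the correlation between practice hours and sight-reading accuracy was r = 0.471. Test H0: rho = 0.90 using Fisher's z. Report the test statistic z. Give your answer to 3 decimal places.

-7.126

z_r = atanh(0.471) = 0.511355,  z_0 = atanh(0.90) = 1.472219
SE = 1/√(n−3) = 1/√55 = 0.134840
z = (z_r − z_0)/SE = (0.511355 − 1.472219) / 0.134840 = -0.960864 / 0.134840 = -7.126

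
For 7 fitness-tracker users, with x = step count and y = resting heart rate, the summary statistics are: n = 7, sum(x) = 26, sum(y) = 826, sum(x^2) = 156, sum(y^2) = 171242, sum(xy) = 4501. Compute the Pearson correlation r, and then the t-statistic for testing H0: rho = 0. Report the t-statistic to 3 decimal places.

2.099

S_xy = nΣxy − ΣxΣy = 7·4501 − 26·826 = 31507 − 21476 = 10031
S_xx = nΣx² − (Σx)² = 7·156 − 26² = 1092 − 676 = 416
S_yy = nΣy² − (Σy)² = 7·171242 − 826² = 1198694 − 682276 = 516418
r = S_xy / √(S_xx·S_yy) = 10031 / √(416·516418) = 10031 / √214829888 = 10031 / 14657.0764 = 0.6844
t = r·√(n−2)/√(1−r²) = 0.6844·√5 / √(1−0.468403) = 1.530365 / 0.729107 = 2.099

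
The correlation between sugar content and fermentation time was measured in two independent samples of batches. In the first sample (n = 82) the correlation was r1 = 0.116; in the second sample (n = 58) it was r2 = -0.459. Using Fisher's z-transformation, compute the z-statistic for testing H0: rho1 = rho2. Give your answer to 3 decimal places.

z1 = atanh(0.116) = 0.116525,  z2 = atanh(-0.459) = -0.496044
SE = √(1/(n1−3) + 1/(n2−3)) = √(1/79 + 1/55) = √(0.0126582 + 0.0181818) = √0.0308400 = 0.175613
z = (z1 − z2)/SE = (0.116525 − (-0.496044)) / 0.175613 = 0.612569 / 0.175613 = 3.488

3.488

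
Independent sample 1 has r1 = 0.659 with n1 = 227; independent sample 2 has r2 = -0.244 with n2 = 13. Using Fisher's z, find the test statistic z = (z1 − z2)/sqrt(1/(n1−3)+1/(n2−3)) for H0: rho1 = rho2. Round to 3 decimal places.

Fisher z-transforms: z1 = atanh(0.659) = 0.791044, z2 = atanh(-0.244) = -0.249023; difference d = 1.040067
Var(d) = 1/224 + 1/10 = 0.0044643 + 0.1000000 = 0.1044643
z = d/√Var(d) = 1.040067 / √0.1044643 = 1.040067 / 0.323209 = 3.218

3.218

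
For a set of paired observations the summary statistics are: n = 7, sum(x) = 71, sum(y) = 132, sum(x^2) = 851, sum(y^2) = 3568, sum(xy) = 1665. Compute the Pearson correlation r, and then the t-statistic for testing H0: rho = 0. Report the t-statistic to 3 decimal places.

3.909

Numerator: nΣxy − (Σx)(Σy) = 7·1665 − (71)(132) = 2283
Denominator: √[(nΣx²−(Σx)²)(nΣy²−(Σy)²)]
  nΣx²−(Σx)² = 7·851 − 5041 = 916;  nΣy²−(Σy)² = 7·3568 − 17424 = 7552
  √(916·7552) = √6917632 = 2630.1392
r = 2283 / 2630.1392 = 0.8680
t = r·√(n−2)/√(1−r²) = 0.8680·√5 / √(1−0.753424) = 1.940907 / 0.496564 = 3.909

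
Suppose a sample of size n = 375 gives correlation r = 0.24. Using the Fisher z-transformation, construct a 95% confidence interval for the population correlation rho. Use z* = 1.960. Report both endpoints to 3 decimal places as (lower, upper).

(0.142, 0.333)

z_r = atanh(0.24) = 0.244774;  SE = 1/√(n−3) = 1/√372 = 0.051848
z-limits: 0.244774 ± 1.960·0.051848 = 0.244774 ± 0.101622 = [0.143152, 0.346396]
ρ-limits: (tanh 0.143152, tanh 0.346396) = (0.142, 0.333)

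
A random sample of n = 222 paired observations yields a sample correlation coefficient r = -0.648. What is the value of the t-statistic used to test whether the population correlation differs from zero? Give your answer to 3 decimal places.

-12.619

1 − r² = 1 − 0.419904 = 0.580096;  √(1−r²) = 0.761640
√(n−2) = √220 = 14.832397
t = r·√(n−2)/√(1−r²) = -0.648 · 14.832397 / 0.761640 = -12.619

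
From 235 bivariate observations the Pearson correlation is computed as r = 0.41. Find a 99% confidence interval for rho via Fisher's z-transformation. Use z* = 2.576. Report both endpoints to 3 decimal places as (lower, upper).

(0.260, 0.540)

z_r = atanh(0.41) = 0.435611;  SE = 1/√(n−3) = 1/√232 = 0.065653
z-limits: 0.435611 ± 2.576·0.065653 = 0.435611 ± 0.169122 = [0.266489, 0.604733]
ρ-limits: (tanh 0.266489, tanh 0.604733) = (0.260, 0.540)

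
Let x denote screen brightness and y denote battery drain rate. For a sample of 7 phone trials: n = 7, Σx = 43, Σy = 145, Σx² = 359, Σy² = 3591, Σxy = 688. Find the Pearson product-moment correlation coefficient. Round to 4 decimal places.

-0.8588

S_xy = nΣxy − ΣxΣy = 7·688 − 43·145 = 4816 − 6235 = -1419
S_xx = nΣx² − (Σx)² = 7·359 − 43² = 2513 − 1849 = 664
S_yy = nΣy² − (Σy)² = 7·3591 − 145² = 25137 − 21025 = 4112
r = S_xy / √(S_xx·S_yy) = -1419 / √(664·4112) = -1419 / √2730368 = -1419 / 1652.3825 = -0.8588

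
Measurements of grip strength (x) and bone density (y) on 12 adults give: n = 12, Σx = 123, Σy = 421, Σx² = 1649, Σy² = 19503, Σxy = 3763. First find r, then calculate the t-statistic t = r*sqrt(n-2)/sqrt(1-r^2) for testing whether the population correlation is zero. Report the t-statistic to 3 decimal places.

-1.411

S_xy = nΣxy − ΣxΣy = 12·3763 − 123·421 = 45156 − 51783 = -6627
S_xx = nΣx² − (Σx)² = 12·1649 − 123² = 19788 − 15129 = 4659
S_yy = nΣy² − (Σy)² = 12·19503 − 421² = 234036 − 177241 = 56795
r = S_xy / √(S_xx·S_yy) = -6627 / √(4659·56795) = -6627 / √264607905 = -6627 / 16266.7730 = -0.4074
t = r·√(n−2)/√(1−r²) = -0.4074·√10 / √(1−0.165975) = -1.288312 / 0.913250 = -1.411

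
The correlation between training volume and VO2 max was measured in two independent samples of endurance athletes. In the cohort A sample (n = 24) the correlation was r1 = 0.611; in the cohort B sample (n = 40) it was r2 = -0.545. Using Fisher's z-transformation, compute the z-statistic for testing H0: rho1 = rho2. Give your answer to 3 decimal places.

4.838

Fisher z-transforms: z1 = atanh(0.611) = 0.710516, z2 = atanh(-0.545) = -0.611241; difference d = 1.321757
Var(d) = 1/21 + 1/37 = 0.0476190 + 0.0270270 = 0.0746460
z = d/√Var(d) = 1.321757 / √0.0746460 = 1.321757 / 0.273214 = 4.838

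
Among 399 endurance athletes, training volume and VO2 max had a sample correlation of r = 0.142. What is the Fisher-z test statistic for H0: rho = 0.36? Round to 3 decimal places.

-4.655

Fisher z: atanh(0.142) = 0.142966, atanh(0.36) = 0.376886
z = (z_r − z_0)·√(n−3) = (0.142966 − 0.376886)·√396 = -0.233920 · 19.899749 = -4.655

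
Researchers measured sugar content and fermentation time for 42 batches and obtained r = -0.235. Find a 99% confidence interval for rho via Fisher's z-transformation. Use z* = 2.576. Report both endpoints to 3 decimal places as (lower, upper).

(-0.573, 0.171)

z_r = atanh(-0.235) = -0.239475;  SE = 1/√(n−3) = 1/√39 = 0.160128
z-limits: -0.239475 ± 2.576·0.160128 = -0.239475 ± 0.412490 = [-0.651965, 0.173015]
ρ-limits: (tanh -0.651965, tanh 0.173015) = (-0.573, 0.171)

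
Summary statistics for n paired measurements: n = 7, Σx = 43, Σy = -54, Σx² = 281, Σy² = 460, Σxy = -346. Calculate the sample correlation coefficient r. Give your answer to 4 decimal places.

S_xy = nΣxy − ΣxΣy = 7·(-346) − 43·(-54) = -2422 − (-2322) = -100
S_xx = nΣx² − (Σx)² = 7·281 − 43² = 1967 − 1849 = 118
S_yy = nΣy² − (Σy)² = 7·460 − (-54)² = 3220 − 2916 = 304
r = S_xy / √(S_xx·S_yy) = -100 / √(118·304) = -100 / √35872 = -100 / 189.3990 = -0.5280

-0.5280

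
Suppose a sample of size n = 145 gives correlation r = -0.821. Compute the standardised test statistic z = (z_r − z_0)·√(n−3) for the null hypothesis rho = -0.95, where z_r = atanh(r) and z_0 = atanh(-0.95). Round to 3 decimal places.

Fisher z: atanh(-0.821) = -1.159878, atanh(-0.95) = -1.831781
z = (z_r − z_0)·√(n−3) = (-1.159878 − (-1.831781))·√142 = 0.671903 · 11.916375 = 8.007

8.007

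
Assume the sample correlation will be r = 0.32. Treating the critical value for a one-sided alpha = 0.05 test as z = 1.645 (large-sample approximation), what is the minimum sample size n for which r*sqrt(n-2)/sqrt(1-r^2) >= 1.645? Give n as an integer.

26

Need r·√(n−2)/√(1−r²) ≥ 1.645
√(n−2) ≥ 1.645·√(1−0.1024) / 0.32 = 1.645·0.947418 / 0.32 = 4.8703
n−2 ≥ 23.7198  ⇒  n ≥ 25.7198
Smallest integer n = 26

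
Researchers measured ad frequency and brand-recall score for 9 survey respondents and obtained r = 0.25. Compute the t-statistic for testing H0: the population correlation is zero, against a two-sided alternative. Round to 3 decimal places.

0.683

1 − r² = 1 − 0.0625 = 0.9375;  √(1−r²) = 0.968246
√(n−2) = √7 = 2.645751
t = r·√(n−2)/√(1−r²) = 0.25 · 2.645751 / 0.968246 = 0.683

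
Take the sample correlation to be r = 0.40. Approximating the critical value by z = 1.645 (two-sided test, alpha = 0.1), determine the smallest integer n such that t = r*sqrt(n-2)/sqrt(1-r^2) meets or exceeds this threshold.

r√(n−2)/√(1−r²) ≥ 1.645  ⇔  n−2 ≥ (1.645)²·(1−r²)/r²
(1−r²)/r² = (1−0.1600)/0.1600 = 5.2500
n ≥ 2 + 2.706025·5.2500 = 2 + 14.2066 = 16.2066
⌈16.2066⌉ = 17

17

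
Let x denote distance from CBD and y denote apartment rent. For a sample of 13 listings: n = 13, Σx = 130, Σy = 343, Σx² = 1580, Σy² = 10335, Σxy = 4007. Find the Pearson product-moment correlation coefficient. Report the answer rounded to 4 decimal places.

0.9619

Numerator: nΣxy − (Σx)(Σy) = 13·4007 − (130)(343) = 7501
Denominator: √[(nΣx²−(Σx)²)(nΣy²−(Σy)²)]
  nΣx²−(Σx)² = 13·1580 − 16900 = 3640;  nΣy²−(Σy)² = 13·10335 − 117649 = 16706
  √(3640·16706) = √60809840 = 7798.0664
r = 7501 / 7798.0664 = 0.9619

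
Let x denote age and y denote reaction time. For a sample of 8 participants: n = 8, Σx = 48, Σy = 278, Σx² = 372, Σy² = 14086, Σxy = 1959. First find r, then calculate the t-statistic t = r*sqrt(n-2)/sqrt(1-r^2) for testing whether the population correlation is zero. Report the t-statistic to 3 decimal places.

S_xy = nΣxy − ΣxΣy = 8·1959 − 48·278 = 15672 − 13344 = 2328
S_xx = nΣx² − (Σx)² = 8·372 − 48² = 2976 − 2304 = 672
S_yy = nΣy² − (Σy)² = 8·14086 − 278² = 112688 − 77284 = 35404
r = S_xy / √(S_xx·S_yy) = 2328 / √(672·35404) = 2328 / √23791488 = 2328 / 4877.6519 = 0.4773
t = r·√(n−2)/√(1−r²) = 0.4773·√6 / √(1−0.227815) = 1.169141 / 0.878741 = 1.330

1.330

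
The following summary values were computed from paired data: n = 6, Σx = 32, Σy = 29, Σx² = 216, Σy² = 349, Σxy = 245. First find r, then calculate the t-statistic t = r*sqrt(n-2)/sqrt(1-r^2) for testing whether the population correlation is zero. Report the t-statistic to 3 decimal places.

Numerator: nΣxy − (Σx)(Σy) = 6·245 − (32)(29) = 542
Denominator: √[(nΣx²−(Σx)²)(nΣy²−(Σy)²)]
  nΣx²−(Σx)² = 6·216 − 1024 = 272;  nΣy²−(Σy)² = 6·349 − 841 = 1253
  √(272·1253) = √340816 = 583.7945
r = 542 / 583.7945 = 0.9284
t = r·√(n−2)/√(1−r²) = 0.9284·√4 / √(1−0.861927) = 1.856800 / 0.371582 = 4.997

4.997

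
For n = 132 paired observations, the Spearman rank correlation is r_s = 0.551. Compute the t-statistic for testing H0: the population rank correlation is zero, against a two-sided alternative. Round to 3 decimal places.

7.528

1 − r_s² = 1 − 0.303601 = 0.696399;  √(1−r_s²) = 0.834505
√(n−2) = √130 = 11.401754
t = r_s·√(n−2)/√(1−r_s²) = 0.551 · 11.401754 / 0.834505 = 7.528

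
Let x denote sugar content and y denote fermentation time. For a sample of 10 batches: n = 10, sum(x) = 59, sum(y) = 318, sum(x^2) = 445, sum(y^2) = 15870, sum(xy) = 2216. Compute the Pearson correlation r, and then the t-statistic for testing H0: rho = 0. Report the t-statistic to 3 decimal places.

Numerator: nΣxy − (Σx)(Σy) = 10·2216 − (59)(318) = 3398
Denominator: √[(nΣx²−(Σx)²)(nΣy²−(Σy)²)]
  nΣx²−(Σx)² = 10·445 − 3481 = 969;  nΣy²−(Σy)² = 10·15870 − 101124 = 57576
  √(969·57576) = √55791144 = 7469.3470
r = 3398 / 7469.3470 = 0.4549
t = r·√(n−2)/√(1−r²) = 0.4549·√8 / √(1−0.206934) = 1.286651 / 0.890543 = 1.445

1.445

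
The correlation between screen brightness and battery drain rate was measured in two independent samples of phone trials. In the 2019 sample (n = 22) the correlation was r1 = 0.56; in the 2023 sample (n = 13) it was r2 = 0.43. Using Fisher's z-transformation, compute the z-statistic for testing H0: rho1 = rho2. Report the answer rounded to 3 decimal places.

Fisher z-transforms: z1 = atanh(0.56) = 0.632833, z2 = atanh(0.43) = 0.459897; difference d = 0.172936
Var(d) = 1/19 + 1/10 = 0.0526316 + 0.1000000 = 0.1526316
z = d/√Var(d) = 0.172936 / √0.1526316 = 0.172936 / 0.390681 = 0.443

0.443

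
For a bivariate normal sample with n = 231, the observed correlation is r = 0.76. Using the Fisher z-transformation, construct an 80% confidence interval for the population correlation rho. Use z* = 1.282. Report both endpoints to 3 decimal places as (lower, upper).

Fisher z: z_r = atanh(r) = ½·ln((1+0.76)/(1−0.76)) = 0.996215
SE(z) = 1/√(n−3) = 1/√228 = 0.066227
80% ⇒ z* = 1.282; margin = 1.282·0.066227 = 0.084903
CI on z-scale: (0.911312, 1.081118)
Back-transform: tanh(0.911312) = 0.721761, tanh(1.081118) = 0.793613

(0.722, 0.794)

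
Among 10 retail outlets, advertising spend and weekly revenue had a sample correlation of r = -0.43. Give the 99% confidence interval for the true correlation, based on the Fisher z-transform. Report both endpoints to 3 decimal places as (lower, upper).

z_r = atanh(-0.43) = -0.459897;  SE = 1/√(n−3) = 1/√7 = 0.377964
z-limits: -0.459897 ± 2.576·0.377964 = -0.459897 ± 0.973635 = [-1.433532, 0.513738]
ρ-limits: (tanh -1.433532, tanh 0.513738) = (-0.892, 0.473)

(-0.892, 0.473)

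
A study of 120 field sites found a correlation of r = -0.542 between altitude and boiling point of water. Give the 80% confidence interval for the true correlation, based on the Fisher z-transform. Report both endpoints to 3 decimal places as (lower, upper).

(-0.620, -0.453)

z_r = atanh(-0.542) = -0.606983;  SE = 1/√(n−3) = 1/√117 = 0.092450
z-limits: -0.606983 ± 1.282·0.092450 = -0.606983 ± 0.118521 = [-0.725504, -0.488462]
ρ-limits: (tanh -0.725504, tanh -0.488462) = (-0.620, -0.453)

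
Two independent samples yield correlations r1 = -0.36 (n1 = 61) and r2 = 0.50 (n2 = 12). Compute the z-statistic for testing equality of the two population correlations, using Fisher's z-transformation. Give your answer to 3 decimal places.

Fisher z-transforms: z1 = atanh(-0.36) = -0.376886, z2 = atanh(0.50) = 0.549306; difference d = -0.926192
Var(d) = 1/58 + 1/9 = 0.0172414 + 0.1111111 = 0.1283525
z = d/√Var(d) = -0.926192 / √0.1283525 = -0.926192 / 0.358263 = -2.585

-2.585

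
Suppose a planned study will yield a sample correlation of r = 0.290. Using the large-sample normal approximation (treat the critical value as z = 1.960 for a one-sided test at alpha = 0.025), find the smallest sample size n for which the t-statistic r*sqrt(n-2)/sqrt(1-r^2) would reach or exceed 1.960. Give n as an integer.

r√(n−2)/√(1−r²) ≥ 1.960  ⇔  n−2 ≥ (1.960)²·(1−r²)/r²
(1−r²)/r² = (1−0.084100)/0.084100 = 10.8906
n ≥ 2 + 3.8416·10.8906 = 2 + 41.8373 = 43.8373
⌈43.8373⌉ = 44

44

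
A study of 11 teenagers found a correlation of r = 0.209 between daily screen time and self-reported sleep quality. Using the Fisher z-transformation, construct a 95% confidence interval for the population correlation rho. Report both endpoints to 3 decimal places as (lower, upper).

(-0.447, 0.719)

Fisher z: z_r = atanh(r) = ½·ln((1+0.209)/(1−0.209)) = 0.212125
SE(z) = 1/√(n−3) = 1/√8 = 0.353553
95% ⇒ z* = 1.960; margin = 1.960·0.353553 = 0.692964
CI on z-scale: (-0.480839, 0.905089)
Back-transform: tanh(-0.480839) = -0.446915, tanh(0.905089) = 0.718767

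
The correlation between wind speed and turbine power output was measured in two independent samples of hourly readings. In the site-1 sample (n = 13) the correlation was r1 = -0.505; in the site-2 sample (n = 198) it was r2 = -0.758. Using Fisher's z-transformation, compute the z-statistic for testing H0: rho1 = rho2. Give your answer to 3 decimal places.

Fisher z-transforms: z1 = atanh(-0.505) = -0.555995, z2 = atanh(-0.758) = -0.991497; difference d = 0.435502
Var(d) = 1/10 + 1/195 = 0.1000000 + 0.0051282 = 0.1051282
z = d/√Var(d) = 0.435502 / √0.1051282 = 0.435502 / 0.324235 = 1.343

1.343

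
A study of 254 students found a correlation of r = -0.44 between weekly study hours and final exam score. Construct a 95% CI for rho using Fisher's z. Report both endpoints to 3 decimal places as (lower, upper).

(-0.534, -0.335)

Fisher z: z_r = atanh(r) = ½·ln((1+(-0.44))/(1−(-0.44))) = -0.472231
SE(z) = 1/√(n−3) = 1/√251 = 0.063119
95% ⇒ z* = 1.960; margin = 1.960·0.063119 = 0.123713
CI on z-scale: (-0.595944, -0.348518)
Back-transform: tanh(-0.595944) = -0.534157, tanh(-0.348518) = -0.335061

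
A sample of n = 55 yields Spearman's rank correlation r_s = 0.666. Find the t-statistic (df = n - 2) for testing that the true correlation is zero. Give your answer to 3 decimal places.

6.500

1 − r_s² = 1 − 0.443556 = 0.556444;  √(1−r_s²) = 0.745952
√(n−2) = √53 = 7.280110
t = r_s·√(n−2)/√(1−r_s²) = 0.666 · 7.280110 / 0.745952 = 6.500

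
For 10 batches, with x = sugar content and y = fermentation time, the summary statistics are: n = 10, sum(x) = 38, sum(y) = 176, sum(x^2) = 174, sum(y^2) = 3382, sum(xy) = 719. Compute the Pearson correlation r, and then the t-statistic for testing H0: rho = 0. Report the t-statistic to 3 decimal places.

1.849

Numerator: nΣxy − (Σx)(Σy) = 10·719 − (38)(176) = 502
Denominator: √[(nΣx²−(Σx)²)(nΣy²−(Σy)²)]
  nΣx²−(Σx)² = 10·174 − 1444 = 296;  nΣy²−(Σy)² = 10·3382 − 30976 = 2844
  √(296·2844) = √841824 = 917.5097
r = 502 / 917.5097 = 0.5471
t = r·√(n−2)/√(1−r²) = 0.5471·√8 / √(1−0.299318) = 1.547432 / 0.837068 = 1.849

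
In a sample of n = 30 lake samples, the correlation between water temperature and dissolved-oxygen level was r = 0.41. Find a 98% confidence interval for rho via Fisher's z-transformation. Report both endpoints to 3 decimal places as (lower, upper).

(-0.012, 0.708)

z_r = atanh(0.41) = 0.435611;  SE = 1/√(n−3) = 1/√27 = 0.192450
z-limits: 0.435611 ± 2.326·0.192450 = 0.435611 ± 0.447639 = [-0.012028, 0.883250]
ρ-limits: (tanh -0.012028, tanh 0.883250) = (-0.012, 0.708)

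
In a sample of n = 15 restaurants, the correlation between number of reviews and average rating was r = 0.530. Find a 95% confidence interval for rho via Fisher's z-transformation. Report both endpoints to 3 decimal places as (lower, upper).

(0.024, 0.820)

Fisher z: z_r = atanh(r) = ½·ln((1+0.530)/(1−0.530)) = 0.590145
SE(z) = 1/√(n−3) = 1/√12 = 0.288675
95% ⇒ z* = 1.960; margin = 1.960·0.288675 = 0.565803
CI on z-scale: (0.024342, 1.155948)
Back-transform: tanh(0.024342) = 0.024337, tanh(1.155948) = 0.819715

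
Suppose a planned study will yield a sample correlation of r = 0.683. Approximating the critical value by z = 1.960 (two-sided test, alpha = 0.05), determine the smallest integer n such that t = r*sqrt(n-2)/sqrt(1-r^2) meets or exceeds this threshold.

7

Need r·√(n−2)/√(1−r²) ≥ 1.960
√(n−2) ≥ 1.960·√(1−0.466489) / 0.683 = 1.960·0.730418 / 0.683 = 2.0961
n−2 ≥ 4.3936  ⇒  n ≥ 6.3936
Smallest integer n = 7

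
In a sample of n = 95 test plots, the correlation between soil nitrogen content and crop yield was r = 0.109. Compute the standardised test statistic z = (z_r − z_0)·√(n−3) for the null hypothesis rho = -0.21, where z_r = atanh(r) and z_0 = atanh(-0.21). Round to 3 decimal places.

3.094

z_r = atanh(0.109) = 0.109435,  z_0 = atanh(-0.21) = -0.213171
SE = 1/√(n−3) = 1/√92 = 0.104257
z = (z_r − z_0)/SE = (0.109435 − (-0.213171)) / 0.104257 = 0.322606 / 0.104257 = 3.094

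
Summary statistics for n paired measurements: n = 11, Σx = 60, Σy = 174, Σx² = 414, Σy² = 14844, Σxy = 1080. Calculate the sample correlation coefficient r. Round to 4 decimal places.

0.1278

Numerator: nΣxy − (Σx)(Σy) = 11·1080 − (60)(174) = 1440
Denominator: √[(nΣx²−(Σx)²)(nΣy²−(Σy)²)]
  nΣx²−(Σx)² = 11·414 − 3600 = 954;  nΣy²−(Σy)² = 11·14844 − 30276 = 133008
  √(954·133008) = √126889632 = 11264.5298
r = 1440 / 11264.5298 = 0.1278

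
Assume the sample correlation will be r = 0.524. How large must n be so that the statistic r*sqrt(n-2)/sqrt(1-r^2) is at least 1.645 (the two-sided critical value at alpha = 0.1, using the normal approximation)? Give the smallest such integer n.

10

r√(n−2)/√(1−r²) ≥ 1.645  ⇔  n−2 ≥ (1.645)²·(1−r²)/r²
(1−r²)/r² = (1−0.274576)/0.274576 = 2.6420
n ≥ 2 + 2.706025·2.6420 = 2 + 7.1493 = 9.1493
⌈9.1493⌉ = 10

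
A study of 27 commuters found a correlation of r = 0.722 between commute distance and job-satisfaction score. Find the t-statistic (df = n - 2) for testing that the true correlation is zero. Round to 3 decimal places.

t = r·√(n−2) / √(1−r²) with r = 0.722, n = 27
  = 0.722·√25 / √(1 − 0.521284)
  = 0.722·5.000000 / 0.691893
  = 3.610000 / 0.691893 = 5.218

5.218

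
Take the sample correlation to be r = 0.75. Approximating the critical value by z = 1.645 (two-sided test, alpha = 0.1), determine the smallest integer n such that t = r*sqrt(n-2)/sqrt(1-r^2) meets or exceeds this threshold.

5

Need r·√(n−2)/√(1−r²) ≥ 1.645
√(n−2) ≥ 1.645·√(1−0.5625) / 0.75 = 1.645·0.661438 / 0.75 = 1.4508
n−2 ≥ 2.1048  ⇒  n ≥ 4.1048
Smallest integer n = 5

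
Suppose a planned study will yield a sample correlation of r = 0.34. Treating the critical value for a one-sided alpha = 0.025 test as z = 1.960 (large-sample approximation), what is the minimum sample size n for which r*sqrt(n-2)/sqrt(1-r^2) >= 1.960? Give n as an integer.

32

Need r·√(n−2)/√(1−r²) ≥ 1.960
√(n−2) ≥ 1.960·√(1−0.1156) / 0.34 = 1.960·0.940425 / 0.34 = 5.4213
n−2 ≥ 29.3905  ⇒  n ≥ 31.3905
Smallest integer n = 32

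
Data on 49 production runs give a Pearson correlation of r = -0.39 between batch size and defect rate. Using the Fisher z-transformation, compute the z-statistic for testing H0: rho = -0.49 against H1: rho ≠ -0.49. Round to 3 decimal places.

Fisher z: atanh(-0.39) = -0.411800, atanh(-0.49) = -0.536060
z = (z_r − z_0)·√(n−3) = (-0.411800 − (-0.536060))·√46 = 0.124260 · 6.782330 = 0.843

0.843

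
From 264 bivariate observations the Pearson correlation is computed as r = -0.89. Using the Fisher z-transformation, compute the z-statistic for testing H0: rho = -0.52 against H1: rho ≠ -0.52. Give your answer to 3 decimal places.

-13.661

z_r = atanh(-0.89) = -1.421926,  z_0 = atanh(-0.52) = -0.576340
SE = 1/√(n−3) = 1/√261 = 0.061898
z = (z_r − z_0)/SE = (-1.421926 − (-0.576340)) / 0.061898 = -0.845586 / 0.061898 = -13.661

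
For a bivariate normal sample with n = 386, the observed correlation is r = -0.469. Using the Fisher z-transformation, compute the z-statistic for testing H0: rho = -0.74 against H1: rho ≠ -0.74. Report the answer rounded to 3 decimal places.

Fisher z: atanh(-0.469) = -0.508788, atanh(-0.74) = -0.950479
z = (z_r − z_0)·√(n−3) = (-0.508788 − (-0.950479))·√383 = 0.441691 · 19.570386 = 8.644

8.644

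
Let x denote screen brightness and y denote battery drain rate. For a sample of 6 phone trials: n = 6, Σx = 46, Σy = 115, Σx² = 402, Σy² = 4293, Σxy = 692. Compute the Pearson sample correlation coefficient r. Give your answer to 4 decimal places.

-0.5908

S_xy = nΣxy − ΣxΣy = 6·692 − 46·115 = 4152 − 5290 = -1138
S_xx = nΣx² − (Σx)² = 6·402 − 46² = 2412 − 2116 = 296
S_yy = nΣy² − (Σy)² = 6·4293 − 115² = 25758 − 13225 = 12533
r = S_xy / √(S_xx·S_yy) = -1138 / √(296·12533) = -1138 / √3709768 = -1138 / 1926.0758 = -0.5908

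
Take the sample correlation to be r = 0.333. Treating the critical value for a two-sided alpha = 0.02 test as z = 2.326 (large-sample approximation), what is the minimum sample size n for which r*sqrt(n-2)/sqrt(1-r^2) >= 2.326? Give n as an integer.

46

Need r·√(n−2)/√(1−r²) ≥ 2.326
√(n−2) ≥ 2.326·√(1−0.110889) / 0.333 = 2.326·0.942927 / 0.333 = 6.5863
n−2 ≥ 43.3793  ⇒  n ≥ 45.3793
Smallest integer n = 46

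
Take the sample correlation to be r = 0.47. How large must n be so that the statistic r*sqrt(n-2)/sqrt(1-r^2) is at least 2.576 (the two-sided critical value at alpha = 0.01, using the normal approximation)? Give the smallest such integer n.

26

r√(n−2)/√(1−r²) ≥ 2.576  ⇔  n−2 ≥ (2.576)²·(1−r²)/r²
(1−r²)/r² = (1−0.2209)/0.2209 = 3.5269
n ≥ 2 + 6.635776·3.5269 = 2 + 23.4037 = 25.4037
⌈25.4037⌉ = 26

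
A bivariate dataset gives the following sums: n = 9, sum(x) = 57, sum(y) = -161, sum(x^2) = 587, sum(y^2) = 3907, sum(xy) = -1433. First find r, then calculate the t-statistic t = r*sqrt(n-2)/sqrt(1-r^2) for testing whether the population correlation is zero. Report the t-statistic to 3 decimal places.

Numerator: nΣxy − (Σx)(Σy) = 9·(-1433) − (57)(-161) = -3720
Denominator: √[(nΣx²−(Σx)²)(nΣy²−(Σy)²)]
  nΣx²−(Σx)² = 9·587 − 3249 = 2034;  nΣy²−(Σy)² = 9·3907 − 25921 = 9242
  √(2034·9242) = √18798228 = 4335.6923
r = -3720 / 4335.6923 = -0.8580
t = r·√(n−2)/√(1−r²) = -0.8580·√7 / √(1−0.736164) = -2.270055 / 0.513650 = -4.419

-4.419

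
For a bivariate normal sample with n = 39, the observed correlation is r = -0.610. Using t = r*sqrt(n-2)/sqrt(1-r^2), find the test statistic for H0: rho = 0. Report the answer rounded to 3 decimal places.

1 − r² = 1 − 0.372100 = 0.627900;  √(1−r²) = 0.792401
√(n−2) = √37 = 6.082763
t = r·√(n−2)/√(1−r²) = -0.610 · 6.082763 / 0.792401 = -4.683

-4.683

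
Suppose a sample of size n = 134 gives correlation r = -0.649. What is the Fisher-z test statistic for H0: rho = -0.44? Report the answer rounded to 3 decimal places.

z_r = atanh(-0.649) = -0.773569,  z_0 = atanh(-0.44) = -0.472231
SE = 1/√(n−3) = 1/√131 = 0.087370
z = (z_r − z_0)/SE = (-0.773569 − (-0.472231)) / 0.087370 = -0.301338 / 0.087370 = -3.449

-3.449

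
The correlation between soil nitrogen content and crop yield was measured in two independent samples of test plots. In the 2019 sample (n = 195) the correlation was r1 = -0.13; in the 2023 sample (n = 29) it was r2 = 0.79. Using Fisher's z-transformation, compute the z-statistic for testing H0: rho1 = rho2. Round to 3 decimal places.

-5.753

Fisher z-transforms: z1 = atanh(-0.13) = -0.130740, z2 = atanh(0.79) = 1.071432; difference d = -1.202172
Var(d) = 1/192 + 1/26 = 0.0052083 + 0.0384615 = 0.0436698
z = d/√Var(d) = -1.202172 / √0.0436698 = -1.202172 / 0.208973 = -5.753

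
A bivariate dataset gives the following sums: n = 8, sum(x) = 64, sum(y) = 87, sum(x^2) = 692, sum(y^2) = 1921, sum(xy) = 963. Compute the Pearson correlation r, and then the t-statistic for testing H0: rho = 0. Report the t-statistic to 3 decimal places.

Numerator: nΣxy − (Σx)(Σy) = 8·963 − (64)(87) = 2136
Denominator: √[(nΣx²−(Σx)²)(nΣy²−(Σy)²)]
  nΣx²−(Σx)² = 8·692 − 4096 = 1440;  nΣy²−(Σy)² = 8·1921 − 7569 = 7799
  √(1440·7799) = √11230560 = 3351.2028
r = 2136 / 3351.2028 = 0.6374
t = r·√(n−2)/√(1−r²) = 0.6374·√6 / √(1−0.406279) = 1.561305 / 0.770533 = 2.026

2.026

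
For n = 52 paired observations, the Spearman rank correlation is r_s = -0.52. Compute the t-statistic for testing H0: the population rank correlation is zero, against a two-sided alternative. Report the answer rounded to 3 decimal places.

1 − r_s² = 1 − 0.2704 = 0.7296;  √(1−r_s²) = 0.854166
√(n−2) = √50 = 7.071068
t = r_s·√(n−2)/√(1−r_s²) = -0.52 · 7.071068 / 0.854166 = -4.305

-4.305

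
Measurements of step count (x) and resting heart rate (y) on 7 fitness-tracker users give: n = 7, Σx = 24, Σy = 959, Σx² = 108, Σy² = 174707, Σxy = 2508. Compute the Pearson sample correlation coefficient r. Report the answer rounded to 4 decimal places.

Numerator: nΣxy − (Σx)(Σy) = 7·2508 − (24)(959) = -5460
Denominator: √[(nΣx²−(Σx)²)(nΣy²−(Σy)²)]
  nΣx²−(Σx)² = 7·108 − 576 = 180;  nΣy²−(Σy)² = 7·174707 − 919681 = 303268
  √(180·303268) = √54588240 = 7388.3855
r = -5460 / 7388.3855 = -0.7390

-0.7390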